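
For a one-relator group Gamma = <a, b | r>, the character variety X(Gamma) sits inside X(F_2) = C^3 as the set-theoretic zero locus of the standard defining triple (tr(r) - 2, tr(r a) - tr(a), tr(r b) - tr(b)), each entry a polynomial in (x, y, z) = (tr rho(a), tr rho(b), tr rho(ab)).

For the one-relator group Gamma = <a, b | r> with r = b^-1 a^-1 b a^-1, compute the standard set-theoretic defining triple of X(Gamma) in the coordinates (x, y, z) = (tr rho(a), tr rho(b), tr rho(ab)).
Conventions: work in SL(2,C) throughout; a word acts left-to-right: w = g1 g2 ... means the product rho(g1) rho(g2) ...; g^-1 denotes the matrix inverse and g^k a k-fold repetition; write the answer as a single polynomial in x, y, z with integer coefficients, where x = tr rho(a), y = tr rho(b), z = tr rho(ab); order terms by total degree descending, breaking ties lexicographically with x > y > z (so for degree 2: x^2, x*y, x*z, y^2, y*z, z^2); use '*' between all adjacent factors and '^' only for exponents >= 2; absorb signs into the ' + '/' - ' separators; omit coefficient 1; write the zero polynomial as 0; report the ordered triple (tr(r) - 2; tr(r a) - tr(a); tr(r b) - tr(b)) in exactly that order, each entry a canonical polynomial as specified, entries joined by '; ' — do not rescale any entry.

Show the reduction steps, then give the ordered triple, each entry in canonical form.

use: tr(a^-1) = tr(a) = x
tr(b a b) = tr(b) * tr(a b) - tr(a) = y*z - x
use: tr(b a b a) = tr(a b) * tr(a b) - tr(1) = z^2 - 2
apply: tr(a^-1 b a b) = tr(b a b) * tr(a) - tr(b a b a) = x*y*z - x^2 - z^2 + 2
tr(b^-1 a^-1 b a) = tr(a^-1 b a) * tr(b) - tr(a^-1 b a b) = -x*y*z + x^2 + y^2 + z^2 - 2
tr(b^-1 a^-1 b a^-1) = tr(b^-1 a^-1 b) * tr(a) - tr(b^-1 a^-1 b a) = x*y*z - y^2 - z^2 + 2
tr(a^-1 b) = tr(b) * tr(a) - tr(b a)   [inverse elimination on a] = x*y - z
tr(a^-1 b a^-1) = tr(a^-1 b) * tr(a) - tr(a^-1 b a)   [inverse elimination on a] = x^2*y - x*z - y
assemble the triple (tr(r) - 2; tr(r a) - x; tr(r b) - y)

x*y*z - y^2 - z^2; 0; x^2*y - x*z - 2*y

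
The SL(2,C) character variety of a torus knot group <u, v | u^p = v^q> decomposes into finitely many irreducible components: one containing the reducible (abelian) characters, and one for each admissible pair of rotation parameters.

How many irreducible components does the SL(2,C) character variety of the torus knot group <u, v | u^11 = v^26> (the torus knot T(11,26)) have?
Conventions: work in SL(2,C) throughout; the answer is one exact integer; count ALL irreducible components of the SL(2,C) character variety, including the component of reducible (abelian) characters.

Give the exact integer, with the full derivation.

126

For T(11,26): irreducibility forces the central element u^11 = v^26 to one of +I, -I.
This locks tr(u) to 2*cos(pi*alpha/11), alpha in 1..10, and tr(v) to 2*cos(pi*beta/26), beta in 1..25, on each component of irreducible characters.
u^11 = (-1)^alpha I and v^26 = (-1)^beta I must agree, so alpha and beta have equal parity.
count pairs: odd alpha (5 choices) x odd beta (13), plus even alpha (5) x even beta (12): 5*13 + 5*12 = 125.
That is 125 components of irreducible characters, and with the reducible (abelian) component the total is 126.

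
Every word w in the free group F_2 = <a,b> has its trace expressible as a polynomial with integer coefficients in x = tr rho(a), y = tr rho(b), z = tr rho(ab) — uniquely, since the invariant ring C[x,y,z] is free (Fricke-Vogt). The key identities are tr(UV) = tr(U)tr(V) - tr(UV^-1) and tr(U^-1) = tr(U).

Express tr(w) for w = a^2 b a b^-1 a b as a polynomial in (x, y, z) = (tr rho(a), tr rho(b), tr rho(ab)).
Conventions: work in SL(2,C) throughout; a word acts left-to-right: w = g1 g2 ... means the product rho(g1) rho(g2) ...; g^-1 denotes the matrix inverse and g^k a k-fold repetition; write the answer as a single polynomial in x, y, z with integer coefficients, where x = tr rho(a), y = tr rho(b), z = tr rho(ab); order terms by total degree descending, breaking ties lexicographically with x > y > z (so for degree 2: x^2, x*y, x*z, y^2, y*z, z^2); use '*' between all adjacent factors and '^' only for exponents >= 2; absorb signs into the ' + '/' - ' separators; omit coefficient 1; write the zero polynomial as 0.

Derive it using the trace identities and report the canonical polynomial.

trace(b a b a) = trace(a b) trace(a b) - trace(1)   [split at a repeated a] = z^2 - 2
trace(b a b) = trace(b) trace(a b) - trace(a)   [square of b] = y*z - x
and trace(b a^2 b a) = trace(a) trace(b a b a) - trace(b a b)   [square of a] = x*z^2 - y*z - x
trace(a^2 b) = trace(a) trace(b a) - trace(b)   [square of a] = x*z - y
trace(a^2) = trace(a) trace(a) - trace(1)   [square of a] = x^2 - 2
trace(b a^2 b) = trace(b) trace(a^2 b) - trace(a^2)   [square of b] = x*y*z - x^2 - y^2 + 2
trace(a b a^2 b a) = trace(a) trace(b a^2 b a) - trace(b a^2 b)   [square of a] = x^2*z^2 - 2*x*y*z + y^2 - 2
and trace(b a b a b a) = trace(b a b a) trace(b a) - trace(a b)   [split at a repeated b] = z^3 - 3*z
and trace(b a b a b) = trace(b) trace(a b a b) - trace(a b a)   [square of b] = y*z^2 - x*z - y
next, trace(a b a^2 b a b) = trace(a) trace(b a b a b a) - trace(b a b a b)   [square of a] = x*z^3 - y*z^2 - 2*x*z + y
trace(a^2 b a b^-1 a b) = trace(a b a^2 b a) trace(b) - trace(a b a^2 b a b)   [inverse elimination on b] = x^2*y*z^2 - 2*x*y^2*z - x*z^3 + y^3 + y*z^2 + 2*x*z - 3*y

x^2*y*z^2 - 2*x*y^2*z - x*z^3 + y^3 + y*z^2 + 2*x*z - 3*y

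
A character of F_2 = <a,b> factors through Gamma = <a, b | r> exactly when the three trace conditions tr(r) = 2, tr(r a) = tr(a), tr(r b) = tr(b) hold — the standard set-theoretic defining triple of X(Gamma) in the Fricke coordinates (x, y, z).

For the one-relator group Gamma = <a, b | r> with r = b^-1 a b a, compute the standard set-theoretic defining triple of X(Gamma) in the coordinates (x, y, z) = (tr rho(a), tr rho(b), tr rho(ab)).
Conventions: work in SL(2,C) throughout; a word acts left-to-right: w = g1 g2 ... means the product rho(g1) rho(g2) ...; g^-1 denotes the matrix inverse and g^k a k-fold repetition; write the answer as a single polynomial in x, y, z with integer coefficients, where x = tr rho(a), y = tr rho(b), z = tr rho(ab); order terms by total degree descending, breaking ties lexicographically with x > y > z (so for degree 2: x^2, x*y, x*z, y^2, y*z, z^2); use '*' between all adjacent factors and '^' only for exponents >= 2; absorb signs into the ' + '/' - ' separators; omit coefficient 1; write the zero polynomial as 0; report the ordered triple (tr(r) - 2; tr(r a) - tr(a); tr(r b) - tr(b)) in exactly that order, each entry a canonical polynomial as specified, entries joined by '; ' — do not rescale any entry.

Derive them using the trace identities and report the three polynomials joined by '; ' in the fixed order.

x*y*z - y^2 - z^2; x^2*y*z - x*y^2 - x*z^2; x*z - 2*y

reduce: trace(a b a) = trace(a) * trace(b a) - trace(b)  (reduce the a square) = x*z - y
so trace(a b a b) = trace(b a) * trace(b a) - trace(1)  (split on b) = z^2 - 2
reduce: trace(b^-1 a b a) = trace(a b a) * trace(b) - trace(a b a b)  (eliminate b^-1) = x*y*z - y^2 - z^2 + 2
trace(a b a^2) = trace(a) * trace(a b a) - trace(a b) = x^2*z - x*y - z
trace(b a b) = trace(b) * trace(a b) - trace(a) = y*z - x
trace(a b a^2 b) = trace(a) * trace(b a b a) - trace(b a b) = x*z^2 - y*z - x
trace(b^-1 a b a^2) = trace(a b a^2) * trace(b) - trace(a b a^2 b) = x^2*y*z - x*y^2 - x*z^2 + x
assemble the triple (trace(r) - 2; trace(r a) - x; trace(r b) - y)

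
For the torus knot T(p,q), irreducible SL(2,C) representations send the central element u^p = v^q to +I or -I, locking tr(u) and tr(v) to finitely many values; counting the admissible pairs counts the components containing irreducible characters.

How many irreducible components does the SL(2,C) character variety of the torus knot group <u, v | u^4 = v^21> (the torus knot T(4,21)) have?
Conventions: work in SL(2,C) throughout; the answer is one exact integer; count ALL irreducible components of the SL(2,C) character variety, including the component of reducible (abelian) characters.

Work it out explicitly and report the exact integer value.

In the torus knot group T(4,21), u^4 = v^21 is central, so an irreducible representation sends it to +I or -I (Schur).
On an irreducible component, tr(u) is locked at 2*cos(pi*alpha/4) for some alpha in 1..3, and tr(v) at 2*cos(pi*beta/21) for some beta in 1..20.
The two central values (-1)^alpha I and (-1)^beta I must be the same matrix, so alpha and beta share a parity.
Enumerate parity-matched pairs: 2*10 odd-odd plus 1*10 even-even gives 30.
Total: 30 irreducible-character components + 1 reducible (abelian) component = 31.

31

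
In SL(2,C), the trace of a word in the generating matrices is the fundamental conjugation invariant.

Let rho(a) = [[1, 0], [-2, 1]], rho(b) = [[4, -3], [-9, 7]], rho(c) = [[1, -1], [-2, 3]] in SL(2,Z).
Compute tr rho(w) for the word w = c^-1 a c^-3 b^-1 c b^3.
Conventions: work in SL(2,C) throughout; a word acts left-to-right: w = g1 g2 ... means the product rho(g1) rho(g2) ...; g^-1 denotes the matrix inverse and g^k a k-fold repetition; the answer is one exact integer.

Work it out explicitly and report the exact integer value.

rho(c^-1) = [[3, 1], [2, 1]]
... * rho(a) = [[1, 0], [-2, 1]]  ->  [[1, 1], [0, 1]]
... * rho(c^-1) = [[3, 1], [2, 1]]  ->  [[5, 2], [2, 1]]
... * rho(c^-1) = [[3, 1], [2, 1]]  ->  [[19, 7], [8, 3]]
... * rho(c^-1) = [[3, 1], [2, 1]]  ->  [[71, 26], [30, 11]]
... * rho(b^-1) = [[7, 3], [9, 4]]  ->  [[731, 317], [309, 134]]
... * rho(c) = [[1, -1], [-2, 3]]  ->  [[97, 220], [41, 93]]
... * rho(b) = [[4, -3], [-9, 7]]  ->  [[-1592, 1249], [-673, 528]]
... * rho(b) = [[4, -3], [-9, 7]]  ->  [[-17609, 13519], [-7444, 5715]]
... * rho(b) = [[4, -3], [-9, 7]]  ->  [[-192107, 147460], [-81211, 62337]]
tr = -192107 + 62337 = -129770

-129770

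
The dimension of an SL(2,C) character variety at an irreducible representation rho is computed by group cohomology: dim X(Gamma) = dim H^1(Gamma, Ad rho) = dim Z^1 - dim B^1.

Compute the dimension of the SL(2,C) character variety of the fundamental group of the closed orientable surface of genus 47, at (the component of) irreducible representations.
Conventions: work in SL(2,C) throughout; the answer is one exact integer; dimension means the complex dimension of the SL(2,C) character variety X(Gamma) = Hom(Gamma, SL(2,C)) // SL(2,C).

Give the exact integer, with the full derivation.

The genus-47 surface group: 2g = 94 generators, one relator prod [a_i, b_i].
A cocycle assigns one sl_2 vector per generator subject to the relator condition d_2(z) = 0: dim of the unconstrained space is 3*2g = 282.
H^2 = coker(d_2) is dual to H^0 = 0 at irreducible rho (Poincare duality), so d_2 is onto: dim Z^1 = 279.
dim B^1 = 3 (coboundaries, injective at irreducible rho).
Hence dim X = 279 - 3 = 276.

276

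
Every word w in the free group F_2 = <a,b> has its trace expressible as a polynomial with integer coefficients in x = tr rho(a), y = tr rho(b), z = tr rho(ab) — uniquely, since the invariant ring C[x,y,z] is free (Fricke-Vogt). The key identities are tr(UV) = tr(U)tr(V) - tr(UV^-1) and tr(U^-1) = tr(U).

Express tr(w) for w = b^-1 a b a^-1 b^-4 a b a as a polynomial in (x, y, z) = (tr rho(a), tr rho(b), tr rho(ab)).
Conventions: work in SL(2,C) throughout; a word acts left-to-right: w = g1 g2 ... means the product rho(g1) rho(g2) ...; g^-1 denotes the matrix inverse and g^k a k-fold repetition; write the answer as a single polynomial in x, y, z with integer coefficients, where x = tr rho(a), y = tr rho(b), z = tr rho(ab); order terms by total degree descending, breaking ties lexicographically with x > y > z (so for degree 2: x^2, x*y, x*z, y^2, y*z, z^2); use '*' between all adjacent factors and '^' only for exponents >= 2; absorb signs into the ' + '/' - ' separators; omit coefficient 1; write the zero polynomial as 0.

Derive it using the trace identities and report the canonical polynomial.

-x^2*y^5*z^2 + x^3*y^4*z + 2*x*y^6*z + 2*x*y^4*z^3 - x^2*y^5 + x^2*y^3*z^2 - y^7 - 2*y^5*z^2 - y^3*z^4 - 2*x^3*y^2*z - 9*x*y^4*z - 4*x*y^2*z^3 + 4*x^2*y^3 + 2*x^2*y*z^2 + 7*y^5 + 9*y^3*z^2 + 2*y*z^4 + 8*x*y^2*z - 3*x^2*y - 14*y^3 - 9*y*z^2 + x*z + 7*y

tr(a^2 b) = tr(a) tr(b a) - tr(b)  (reduce the a square) = x*z - y
tr(a^2) = tr(a) tr(a) - tr(1)  (reduce the a square) = x^2 - 2
tr(a b^2 a) = tr(b) tr(a^2 b) - tr(a^2)  (reduce the b square) = x*y*z - x^2 - y^2 + 2
tr(a b a b) = tr(a b) tr(a b) - tr(1)  (split on a) = z^2 - 2
tr(a b^2 a b) = tr(b) tr(a b a b) - tr(a b a)  (reduce the b square) = y*z^2 - x*z - y
tr(b a b^-1 a b) = tr(a b^2 a) tr(b) - tr(a b^2 a b)  (eliminate b^-1) = x*y^2*z - x^2*y - y^3 - y*z^2 + x*z + 3*y
tr(b a b) = tr(b) tr(a b) - tr(a)  (reduce the b square) = y*z - x
tr(a b a^2 b) = tr(a) tr(b a b a) - tr(b a b)  (reduce the a square) = x*z^2 - y*z - x
tr(a b a^2) = tr(a) tr(a b a) - tr(a b)  (reduce the a square) = x^2*z - x*y - z
tr(a b^2 a b a) = tr(b) tr(a b a^2 b) - tr(a b a^2)  (reduce the b square) = x*y*z^2 - x^2*z - y^2*z + z
tr(a b a b a b) = tr(a b a b) tr(a b) - tr(b a)  (split on a) = z^3 - 3*z
tr(a b^2 a b a b) = tr(b) tr(a b a b a b) - tr(a b a b a)  (reduce the b square) = y*z^3 - x*z^2 - 2*y*z + x
tr(b a b a b^-1 a b) = tr(a b^2 a b a) tr(b) - tr(a b^2 a b a b)  (eliminate b^-1) = x*y^2*z^2 - x^2*y*z - y^3*z - y*z^3 + x*z^2 + 3*y*z - x
tr(a b a b a b a) = tr(a) tr(b a b a b a) - tr(b a b a b)  (reduce the a square) = x*z^3 - y*z^2 - 2*x*z + y
tr(a b a b a b a b) = tr(a b) tr(a b a b a b) - tr(a^-1 b^-1 a^-1 b^-1)  (split on a) = z^4 - 4*z^2 + 2
tr(b a b a b^-1 a b a) = tr(a b a b a b a) tr(b) - tr(a b a b a b a b)  (eliminate b^-1) = x*y*z^3 - y^2*z^2 - z^4 - 2*x*y*z + y^2 + 4*z^2 - 2
tr(a b a b^-1 a b a^-1 b) = tr(b a b a b^-1 a b) tr(a) - tr(b a b a b^-1 a b a)  (eliminate a^-1) = x^2*y^2*z^2 - x^3*y*z - x*y^3*z - 2*x*y*z^3 + x^2*z^2 + y^2*z^2 + z^4 + 5*x*y*z - x^2 - y^2 - 4*z^2 + 2
tr(b^-1 a b a b^-1 a b a^-1) = tr(a b a b^-1 a b a^-1) tr(b) - tr(a b a b^-1 a b a^-1 b)  (eliminate b^-1) = -x^2*y^2*z^2 + x^3*y*z + 2*x*y^3*z + 2*x*y*z^3 - x^2*y^2 - x^2*z^2 - y^4 - 2*y^2*z^2 - z^4 - 4*x*y*z + x^2 + 4*y^2 + 4*z^2 - 2
tr(a b a b^-1 a b a^-1 b^-2) = tr(b^-1 a b a b^-1 a b a^-1) tr(b) - tr(b^-1 a b a b^-1 a b a^-1 b)  (eliminate b^-1) = -x^2*y^3*z^2 + x^3*y^2*z + 2*x*y^4*z + 2*x*y^2*z^3 - x^2*y^3 - x^2*y*z^2 - y^5 - 2*y^3*z^2 - y*z^4 - 5*x*y^2*z + 2*x^2*y + 5*y^3 + 5*y*z^2 - x*z - 5*y
tr(b^-2 a b a b^-1 a b a^-1 b^-1) = tr(a b a b^-1 a b a^-1 b^-2) tr(b) - tr(a b a b^-1 a b a^-1 b^-1)  (eliminate b^-1) = -x^2*y^4*z^2 + x^3*y^3*z + 2*x*y^5*z + 2*x*y^3*z^3 - x^2*y^4 - y^6 - 2*y^4*z^2 - y^2*z^4 - x^3*y*z - 7*x*y^3*z - 2*x*y*z^3 + 3*x^2*y^2 + x^2*z^2 + 6*y^4 + 7*y^2*z^2 + z^4 + 3*x*y*z - x^2 - 9*y^2 - 4*z^2 + 2
tr(b^-1 a b a^-1 b^-4 a b a) = tr(b^-2 a b a b^-1 a b a^-1 b^-1) tr(b) - tr(b^-2 a b a b^-1 a b a^-1)  (eliminate b^-1) = -x^2*y^5*z^2 + x^3*y^4*z + 2*x*y^6*z + 2*x*y^4*z^3 - x^2*y^5 + x^2*y^3*z^2 - y^7 - 2*y^5*z^2 - y^3*z^4 - 2*x^3*y^2*z - 9*x*y^4*z - 4*x*y^2*z^3 + 4*x^2*y^3 + 2*x^2*y*z^2 + 7*y^5 + 9*y^3*z^2 + 2*y*z^4 + 8*x*y^2*z - 3*x^2*y - 14*y^3 - 9*y*z^2 + x*z + 7*y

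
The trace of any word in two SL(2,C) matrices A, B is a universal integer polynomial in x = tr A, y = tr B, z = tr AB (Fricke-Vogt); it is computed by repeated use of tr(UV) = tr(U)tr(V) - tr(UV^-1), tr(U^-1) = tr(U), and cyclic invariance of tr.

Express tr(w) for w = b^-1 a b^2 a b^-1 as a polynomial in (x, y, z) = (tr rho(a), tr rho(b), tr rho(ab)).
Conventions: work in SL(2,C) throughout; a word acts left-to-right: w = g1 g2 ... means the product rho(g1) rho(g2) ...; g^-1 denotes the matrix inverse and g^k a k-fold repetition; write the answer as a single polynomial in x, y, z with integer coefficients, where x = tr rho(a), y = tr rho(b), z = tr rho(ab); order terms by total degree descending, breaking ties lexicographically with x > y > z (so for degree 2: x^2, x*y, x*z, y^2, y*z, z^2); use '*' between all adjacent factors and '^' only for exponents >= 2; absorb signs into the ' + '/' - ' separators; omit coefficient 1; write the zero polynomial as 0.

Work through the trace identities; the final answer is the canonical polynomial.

trace(b^2 a) = trace(b)*trace(a b) - trace(a)  (reduce the b square) = y*z - x
trace(b^2) = trace(b)*trace(b) - trace(1)  (reduce the b square) = y^2 - 2
so trace(a b^2 a) = trace(a)*trace(b^2 a) - trace(b^2)  (reduce the a square) = x*y*z - x^2 - y^2 + 2
reduce: trace(a b a b) = trace(b a)*trace(b a) - trace(1)  (split on b) = z^2 - 2
trace(a b a) = trace(a)*trace(b a) - trace(b)  (reduce the a square) = x*z - y
trace(a b^2 a b) = trace(b)*trace(a b a b) - trace(a b a)  (reduce the b square) = y*z^2 - x*z - y
trace(a b^2 a b^-1) = trace(a b^2 a)*trace(b) - trace(a b^2 a b)  (eliminate b^-1) = x*y^2*z - x^2*y - y^3 - y*z^2 + x*z + 3*y
trace(b^-1 a b^2 a b^-1) = trace(a b^2 a b^-1)*trace(b) - trace(a b^2 a)  (eliminate b^-1) = x*y^3*z - x^2*y^2 - y^4 - y^2*z^2 + x^2 + 4*y^2 - 2

x*y^3*z - x^2*y^2 - y^4 - y^2*z^2 + x^2 + 4*y^2 - 2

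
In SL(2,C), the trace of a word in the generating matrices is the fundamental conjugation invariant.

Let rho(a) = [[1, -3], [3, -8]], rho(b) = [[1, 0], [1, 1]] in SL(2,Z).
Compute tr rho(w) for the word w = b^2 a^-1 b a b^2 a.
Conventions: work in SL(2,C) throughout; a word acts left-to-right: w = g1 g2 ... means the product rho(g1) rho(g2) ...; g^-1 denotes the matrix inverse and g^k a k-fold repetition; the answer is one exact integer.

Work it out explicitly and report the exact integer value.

rho(b) = [[1, 0], [1, 1]]
... * rho(b) = [[1, 0], [1, 1]]  ->  [[1, 0], [2, 1]]
... * rho(a^-1) = [[-8, 3], [-3, 1]]  ->  [[-8, 3], [-19, 7]]
... * rho(b) = [[1, 0], [1, 1]]  ->  [[-5, 3], [-12, 7]]
... * rho(a) = [[1, -3], [3, -8]]  ->  [[4, -9], [9, -20]]
... * rho(b) = [[1, 0], [1, 1]]  ->  [[-5, -9], [-11, -20]]
... * rho(b) = [[1, 0], [1, 1]]  ->  [[-14, -9], [-31, -20]]
... * rho(a) = [[1, -3], [3, -8]]  ->  [[-41, 114], [-91, 253]]
tr = -41 + 253 = 212

212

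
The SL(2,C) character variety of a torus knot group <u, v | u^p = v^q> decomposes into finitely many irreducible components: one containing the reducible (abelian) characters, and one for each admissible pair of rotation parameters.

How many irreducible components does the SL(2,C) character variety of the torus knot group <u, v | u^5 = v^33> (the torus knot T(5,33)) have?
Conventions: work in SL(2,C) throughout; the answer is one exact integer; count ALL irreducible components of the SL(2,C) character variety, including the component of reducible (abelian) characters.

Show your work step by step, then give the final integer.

In the torus knot group T(5,33), u^5 = v^33 is central, so an irreducible representation sends it to +I or -I (Schur).
This locks tr(u) to 2*cos(pi*alpha/5), alpha in 1..4, and tr(v) to 2*cos(pi*beta/33), beta in 1..32, on each component of irreducible characters.
The two central values (-1)^alpha I and (-1)^beta I must be the same matrix, so alpha and beta share a parity.
Counting: 2 odd alphas x 16 odd betas + 2 even alphas x 16 even betas = 32 + 32 = 64.
Total: 64 irreducible-character components + 1 reducible (abelian) component = 65.

65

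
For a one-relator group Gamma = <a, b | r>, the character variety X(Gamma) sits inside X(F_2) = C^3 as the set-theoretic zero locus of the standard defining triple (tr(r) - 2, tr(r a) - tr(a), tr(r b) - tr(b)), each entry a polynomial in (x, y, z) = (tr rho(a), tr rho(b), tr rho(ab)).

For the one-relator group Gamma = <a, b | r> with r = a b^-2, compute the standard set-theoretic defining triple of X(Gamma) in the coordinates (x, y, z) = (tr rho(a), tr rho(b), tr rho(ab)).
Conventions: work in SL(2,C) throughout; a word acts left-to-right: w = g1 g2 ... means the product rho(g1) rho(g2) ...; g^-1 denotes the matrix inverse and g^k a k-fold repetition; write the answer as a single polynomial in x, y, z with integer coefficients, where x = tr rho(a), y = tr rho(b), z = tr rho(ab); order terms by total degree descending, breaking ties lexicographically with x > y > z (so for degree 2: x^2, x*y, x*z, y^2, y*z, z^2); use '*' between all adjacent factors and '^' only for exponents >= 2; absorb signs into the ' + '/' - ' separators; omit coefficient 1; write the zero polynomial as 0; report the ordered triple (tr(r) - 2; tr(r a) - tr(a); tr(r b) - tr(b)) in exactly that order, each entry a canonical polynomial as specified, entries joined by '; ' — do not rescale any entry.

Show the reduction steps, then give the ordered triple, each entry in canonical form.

x*y^2 - y*z - x - 2; x^2*y^2 - x*y*z - x^2 - y^2 - x + 2; x*y - y - z

trace(b^-1 a) = trace(a)*trace(b) - trace(a b)   [inverse elimination on b] = x*y - z
next, trace(a b^-2) = trace(b^-1 a)*trace(b) - trace(b^-1 a b)   [inverse elimination on b] = x*y^2 - y*z - x
next, trace(a^2) = trace(a)*trace(a) - trace(1) = x^2 - 2
and trace(a^2 b) = trace(a)*trace(b a) - trace(b) = x*z - y
trace(b^-1 a^2) = trace(a^2)*trace(b) - trace(a^2 b) = x^2*y - x*z - y
next, trace(a b^-2 a) = trace(b^-1 a^2)*trace(b) - trace(b^-1 a^2 b) = x^2*y^2 - x*y*z - x^2 - y^2 + 2
assemble the triple (trace(r) - 2; trace(r a) - x; trace(r b) - y)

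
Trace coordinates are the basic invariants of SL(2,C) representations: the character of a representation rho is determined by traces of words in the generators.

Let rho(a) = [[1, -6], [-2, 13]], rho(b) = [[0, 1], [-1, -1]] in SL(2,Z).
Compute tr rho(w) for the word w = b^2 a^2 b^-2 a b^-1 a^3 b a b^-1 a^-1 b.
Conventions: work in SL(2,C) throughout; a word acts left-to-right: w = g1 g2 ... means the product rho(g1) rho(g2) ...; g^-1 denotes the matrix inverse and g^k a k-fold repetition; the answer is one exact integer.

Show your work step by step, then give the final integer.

rho(b) = [[0, 1], [-1, -1]]
... * rho(b) = [[0, 1], [-1, -1]]  ->  [[-1, -1], [1, 0]]
... * rho(a) = [[1, -6], [-2, 13]]  ->  [[1, -7], [1, -6]]
... * rho(a) = [[1, -6], [-2, 13]]  ->  [[15, -97], [13, -84]]
... * rho(b^-1) = [[-1, -1], [1, 0]]  ->  [[-112, -15], [-97, -13]]
... * rho(b^-1) = [[-1, -1], [1, 0]]  ->  [[97, 112], [84, 97]]
... * rho(a) = [[1, -6], [-2, 13]]  ->  [[-127, 874], [-110, 757]]
... * rho(b^-1) = [[-1, -1], [1, 0]]  ->  [[1001, 127], [867, 110]]
... * rho(a) = [[1, -6], [-2, 13]]  ->  [[747, -4355], [647, -3772]]
... * rho(a) = [[1, -6], [-2, 13]]  ->  [[9457, -61097], [8191, -52918]]
... * rho(a) = [[1, -6], [-2, 13]]  ->  [[131651, -851003], [114027, -737080]]
... * rho(b) = [[0, 1], [-1, -1]]  ->  [[851003, 982654], [737080, 851107]]
... * rho(a) = [[1, -6], [-2, 13]]  ->  [[-1114305, 7668484], [-965134, 6641911]]
... * rho(b^-1) = [[-1, -1], [1, 0]]  ->  [[8782789, 1114305], [7607045, 965134]]
... * rho(a^-1) = [[13, 6], [2, 1]]  ->  [[116404867, 53811039], [100821853, 46607404]]
... * rho(b) = [[0, 1], [-1, -1]]  ->  [[-53811039, 62593828], [-46607404, 54214449]]
tr = -53811039 + 54214449 = 403410

403410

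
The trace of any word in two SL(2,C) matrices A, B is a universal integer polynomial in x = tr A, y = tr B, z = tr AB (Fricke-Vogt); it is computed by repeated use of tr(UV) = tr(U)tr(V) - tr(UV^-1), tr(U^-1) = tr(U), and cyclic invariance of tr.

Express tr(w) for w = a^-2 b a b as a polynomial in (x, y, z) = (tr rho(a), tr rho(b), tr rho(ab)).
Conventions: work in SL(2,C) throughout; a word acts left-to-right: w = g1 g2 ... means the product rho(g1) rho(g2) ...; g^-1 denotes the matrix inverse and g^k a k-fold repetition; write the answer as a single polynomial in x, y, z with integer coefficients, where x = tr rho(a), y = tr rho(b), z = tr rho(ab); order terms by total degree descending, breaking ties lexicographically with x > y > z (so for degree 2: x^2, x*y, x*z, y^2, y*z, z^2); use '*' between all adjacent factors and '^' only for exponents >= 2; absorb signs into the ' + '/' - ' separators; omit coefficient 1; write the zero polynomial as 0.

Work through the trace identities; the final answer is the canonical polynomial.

x^2*y*z - x^3 - x*z^2 - y*z + 3*x

tr(b a b) = tr(b) tr(a b) - tr(a) = y*z - x
next, tr(b a b a) = tr(b a) tr(b a) - tr(1)   [split at repeated b] = z^2 - 2
tr(b a b a^-1) = tr(b a b) tr(a) - tr(b a b a) = x*y*z - x^2 - z^2 + 2
next, tr(a^-2 b a b) = tr(b a b a^-1) tr(a) - tr(b a b) = x^2*y*z - x^3 - x*z^2 - y*z + 3*x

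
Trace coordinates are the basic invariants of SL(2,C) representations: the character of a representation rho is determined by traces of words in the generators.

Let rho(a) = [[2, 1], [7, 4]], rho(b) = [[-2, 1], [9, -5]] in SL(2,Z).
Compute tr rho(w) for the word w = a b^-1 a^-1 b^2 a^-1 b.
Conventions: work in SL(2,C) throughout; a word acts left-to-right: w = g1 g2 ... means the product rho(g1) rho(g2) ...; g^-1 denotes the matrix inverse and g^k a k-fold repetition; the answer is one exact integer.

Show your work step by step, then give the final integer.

rho(a) = [[2, 1], [7, 4]]
... * rho(b^-1) = [[-5, -1], [-9, -2]]  ->  [[-19, -4], [-71, -15]]
... * rho(a^-1) = [[4, -1], [-7, 2]]  ->  [[-48, 11], [-179, 41]]
... * rho(b) = [[-2, 1], [9, -5]]  ->  [[195, -103], [727, -384]]
... * rho(b) = [[-2, 1], [9, -5]]  ->  [[-1317, 710], [-4910, 2647]]
... * rho(a^-1) = [[4, -1], [-7, 2]]  ->  [[-10238, 2737], [-38169, 10204]]
... * rho(b) = [[-2, 1], [9, -5]]  ->  [[45109, -23923], [168174, -89189]]
tr = 45109 + -89189 = -44080

-44080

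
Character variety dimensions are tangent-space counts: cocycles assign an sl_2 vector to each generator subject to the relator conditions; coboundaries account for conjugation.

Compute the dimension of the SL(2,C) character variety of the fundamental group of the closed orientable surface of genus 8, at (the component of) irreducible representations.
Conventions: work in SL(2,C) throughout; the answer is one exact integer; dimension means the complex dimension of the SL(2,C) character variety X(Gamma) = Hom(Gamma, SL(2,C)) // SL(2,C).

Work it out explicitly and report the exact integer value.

42

The genus-8 surface group: 2g = 16 generators, one relator prod [a_i, b_i].
Before the relator condition, cocycle space has dim 3*16 = 48.
At an irreducible rho, H^2 = coker(d_2) vanishes (Poincare duality: H^2 is dual to H^0 = invariants = 0), so d_2 is surjective onto sl_2 and dim Z^1 = 48 - 3 = 45.
Coboundaries contribute dim B^1 = 3 (injective at irreducible rho).
Hence dim X = 45 - 3 = 42.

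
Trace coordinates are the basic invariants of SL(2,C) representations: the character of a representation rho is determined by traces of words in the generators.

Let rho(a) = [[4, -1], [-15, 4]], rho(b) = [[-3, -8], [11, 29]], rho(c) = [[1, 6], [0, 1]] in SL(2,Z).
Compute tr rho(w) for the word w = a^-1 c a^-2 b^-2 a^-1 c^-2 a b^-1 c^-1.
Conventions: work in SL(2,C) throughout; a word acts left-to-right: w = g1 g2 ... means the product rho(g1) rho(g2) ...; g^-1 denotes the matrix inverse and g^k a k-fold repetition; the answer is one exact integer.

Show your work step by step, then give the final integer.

-2039074237159

rho(a^-1) = [[4, 1], [15, 4]]
... * rho(c) = [[1, 6], [0, 1]]  ->  [[4, 25], [15, 94]]
... * rho(a^-1) = [[4, 1], [15, 4]]  ->  [[391, 104], [1470, 391]]
... * rho(a^-1) = [[4, 1], [15, 4]]  ->  [[3124, 807], [11745, 3034]]
... * rho(b^-1) = [[29, 8], [-11, -3]]  ->  [[81719, 22571], [307231, 84858]]
... * rho(b^-1) = [[29, 8], [-11, -3]]  ->  [[2121570, 586039], [7976261, 2203274]]
... * rho(a^-1) = [[4, 1], [15, 4]]  ->  [[17276865, 4465726], [64954154, 16789357]]
... * rho(c^-1) = [[1, -6], [0, 1]]  ->  [[17276865, -99195464], [64954154, -372935567]]
... * rho(c^-1) = [[1, -6], [0, 1]]  ->  [[17276865, -202856654], [64954154, -762660491]]
... * rho(a) = [[4, -1], [-15, 4]]  ->  [[3111957270, -828703481], [11699723981, -3115596118]]
... * rho(b^-1) = [[29, 8], [-11, -3]]  ->  [[99362499121, 27381768603], [373563552747, 102944580202]]
... * rho(c^-1) = [[1, -6], [0, 1]]  ->  [[99362499121, -568793226123], [373563552747, -2138436736280]]
tr = 99362499121 + -2138436736280 = -2039074237159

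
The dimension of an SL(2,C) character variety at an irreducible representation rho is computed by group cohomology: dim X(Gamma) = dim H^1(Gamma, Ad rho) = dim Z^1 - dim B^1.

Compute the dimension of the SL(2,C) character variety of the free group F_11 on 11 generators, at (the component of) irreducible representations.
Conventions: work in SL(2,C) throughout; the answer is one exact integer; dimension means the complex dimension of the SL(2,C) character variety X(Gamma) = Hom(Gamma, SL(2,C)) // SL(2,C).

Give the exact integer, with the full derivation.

Here Gamma is free of rank 11 — no relator constrains a cocycle.
A cocycle picks one sl_2 vector per generator freely, giving dim Z^1 = 3*11 = 33.
At an irreducible rho the centralizer of the image in sl_2 is 0, so the coboundary map sl_2 -> Z^1 is injective: dim B^1 = 3.
dim H^1 = 33 - 3 = 30, which is dim X.

30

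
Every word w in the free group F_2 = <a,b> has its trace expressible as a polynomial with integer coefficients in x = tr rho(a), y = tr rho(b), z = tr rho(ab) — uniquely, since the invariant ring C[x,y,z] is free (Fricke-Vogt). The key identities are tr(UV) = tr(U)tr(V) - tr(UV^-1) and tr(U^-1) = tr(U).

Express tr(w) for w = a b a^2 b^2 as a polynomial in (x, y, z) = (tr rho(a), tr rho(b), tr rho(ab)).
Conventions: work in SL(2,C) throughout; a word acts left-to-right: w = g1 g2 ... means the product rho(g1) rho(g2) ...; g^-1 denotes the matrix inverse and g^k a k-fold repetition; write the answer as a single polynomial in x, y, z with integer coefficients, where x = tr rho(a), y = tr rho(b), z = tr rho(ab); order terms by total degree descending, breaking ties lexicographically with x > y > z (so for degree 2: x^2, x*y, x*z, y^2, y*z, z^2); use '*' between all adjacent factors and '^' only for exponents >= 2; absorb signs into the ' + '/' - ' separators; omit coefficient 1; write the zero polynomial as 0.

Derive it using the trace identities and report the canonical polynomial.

tr(a b a b) = tr(a b) tr(a b) - tr(1)  (split on a) = z^2 - 2
tr(a b a) = tr(a) tr(b a) - tr(b)  (reduce the a square) = x*z - y
tr(b^2 a b a) = tr(b) tr(a b a b) - tr(a b a)  (reduce the b square) = y*z^2 - x*z - y
tr(b a b) = tr(b) tr(a b) - tr(a)  (reduce the b square) = y*z - x
tr(b^2 a b) = tr(b) tr(b a b) - tr(b a)  (reduce the b square) = y^2*z - x*y - z
tr(a b a^2 b^2) = tr(a) tr(b^2 a b a) - tr(b^2 a b)  (reduce the a square) = x*y*z^2 - x^2*z - y^2*z + z

x*y*z^2 - x^2*z - y^2*z + z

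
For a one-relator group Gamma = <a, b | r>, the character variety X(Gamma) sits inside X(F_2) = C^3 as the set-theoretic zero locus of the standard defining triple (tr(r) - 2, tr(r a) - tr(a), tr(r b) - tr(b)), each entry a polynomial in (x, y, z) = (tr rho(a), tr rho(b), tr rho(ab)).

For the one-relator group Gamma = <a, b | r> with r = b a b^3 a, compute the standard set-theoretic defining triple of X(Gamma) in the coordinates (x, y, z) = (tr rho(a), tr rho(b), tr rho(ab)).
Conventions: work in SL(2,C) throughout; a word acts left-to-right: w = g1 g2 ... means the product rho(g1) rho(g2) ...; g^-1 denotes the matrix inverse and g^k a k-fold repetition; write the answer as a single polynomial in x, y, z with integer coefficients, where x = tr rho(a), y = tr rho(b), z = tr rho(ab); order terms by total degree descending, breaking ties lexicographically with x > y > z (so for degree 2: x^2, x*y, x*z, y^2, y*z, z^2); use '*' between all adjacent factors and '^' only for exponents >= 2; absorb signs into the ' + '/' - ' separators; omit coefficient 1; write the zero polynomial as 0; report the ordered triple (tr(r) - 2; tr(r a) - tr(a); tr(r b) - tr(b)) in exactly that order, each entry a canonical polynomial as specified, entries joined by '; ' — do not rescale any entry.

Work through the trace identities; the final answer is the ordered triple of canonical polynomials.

so trace(a b a b) = trace(b a) trace(b a) - trace(1)   [split at a repeated b] = z^2 - 2
trace(a b a) = trace(a) trace(b a) - trace(b)   [square of a] = x*z - y
so trace(b a b a b) = trace(b) trace(a b a b) - trace(a b a)   [square of b] = y*z^2 - x*z - y
trace(b a b^3 a) = trace(b) trace(b a b a b) - trace(b a b a)   [square of b] = y^2*z^2 - x*y*z - y^2 - z^2 + 2
trace(a b^2) = trace(b) trace(a b) - trace(a)   [square of b] = y*z - x
so trace(b a b^2) = trace(b) trace(a b^2) - trace(a b)   [square of b] = y^2*z - x*y - z
trace(a^2 b a b^2) = trace(a) trace(b a b^2 a) - trace(b a b^2)   [square of a] = x*y*z^2 - x^2*z - y^2*z + z
trace(a^2 b a b) = trace(a) trace(b a b a) - trace(b a b)   [square of a] = x*z^2 - y*z - x
reduce: trace(b a b^3 a^2) = trace(b) trace(a^2 b a b^2) - trace(a^2 b a b)   [square of b] = x*y^2*z^2 - x^2*y*z - y^3*z - x*z^2 + 2*y*z + x
trace(b^2) = trace(b) trace(b) - trace(1)   [square of b] = y^2 - 2
trace(a b^2 a) = trace(a) trace(b^2 a) - trace(b^2)   [square of a] = x*y*z - x^2 - y^2 + 2
so trace(b a b^2 a b) = trace(b) trace(a b^2 a b) - trace(a b^2 a)   [square of b] = y^2*z^2 - 2*x*y*z + x^2 - 2
so trace(b a b^3 a b) = trace(b) trace(b a b^2 a b) - trace(b a b^2 a)   [square of b] = y^3*z^2 - 2*x*y^2*z + x^2*y - y*z^2 + x*z - y
assemble the triple (trace(r) - 2; trace(r a) - x; trace(r b) - y)

y^2*z^2 - x*y*z - y^2 - z^2; x*y^2*z^2 - x^2*y*z - y^3*z - x*z^2 + 2*y*z; y^3*z^2 - 2*x*y^2*z + x^2*y - y*z^2 + x*z - 2*y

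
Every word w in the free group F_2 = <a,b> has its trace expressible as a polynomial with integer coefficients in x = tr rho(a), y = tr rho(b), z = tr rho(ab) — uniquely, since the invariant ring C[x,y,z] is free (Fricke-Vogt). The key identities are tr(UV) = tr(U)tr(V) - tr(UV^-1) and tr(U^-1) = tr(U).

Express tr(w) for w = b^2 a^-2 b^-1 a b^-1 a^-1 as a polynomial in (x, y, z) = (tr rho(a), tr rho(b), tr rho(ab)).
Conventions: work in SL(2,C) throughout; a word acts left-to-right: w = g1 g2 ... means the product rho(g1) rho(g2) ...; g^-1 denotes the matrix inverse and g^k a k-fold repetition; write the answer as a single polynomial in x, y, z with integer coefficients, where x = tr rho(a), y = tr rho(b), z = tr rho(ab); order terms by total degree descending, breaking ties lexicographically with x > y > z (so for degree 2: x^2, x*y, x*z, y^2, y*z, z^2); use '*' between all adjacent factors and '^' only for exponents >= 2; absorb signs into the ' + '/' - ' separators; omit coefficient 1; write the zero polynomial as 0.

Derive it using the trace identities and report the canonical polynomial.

tr(b^2) = tr(b) * tr(b) - tr(1) = y^2 - 2
tr(b^2 a) = tr(b) * tr(a b) - tr(a) = y*z - x
so tr(a^-1 b^2) = tr(b^2) * tr(a) - tr(b^2 a) = x*y^2 - y*z - x
reduce: tr(a^-1 b^2 a^-1) = tr(a^-1 b^2) * tr(a) - tr(a^-1 b^2 a) = x^2*y^2 - x*y*z - x^2 - y^2 + 2
tr(b^3) = tr(b) * tr(b^2) - tr(b) = y^3 - 3*y
so tr(b^3 a) = tr(b) * tr(a b^2) - tr(a b) = y^2*z - x*y - z
so tr(b a^-1 b^2) = tr(b^3) * tr(a) - tr(b^3 a) = x*y^3 - y^2*z - 2*x*y + z
so tr(a b a b) = tr(a b) * tr(a b) - tr(1) = z^2 - 2
tr(a b a) = tr(a) * tr(b a) - tr(b) = x*z - y
tr(b^2 a b a) = tr(b) * tr(a b a b) - tr(a b a) = y*z^2 - x*z - y
tr(b a^-1 b^2 a) = tr(b^2 a b) * tr(a) - tr(b^2 a b a) = x*y^2*z - x^2*y - y*z^2 + y
tr(a^-1 b^2 a^-1 b) = tr(b a^-1 b^2) * tr(a) - tr(b a^-1 b^2 a) = x^2*y^3 - 2*x*y^2*z - x^2*y + y*z^2 + x*z - y
reduce: tr(b^-1 a^-1 b^2 a^-1) = tr(a^-1 b^2 a^-1) * tr(b) - tr(a^-1 b^2 a^-1 b) = x*y^2*z - y^3 - y*z^2 - x*z + 3*y
reduce: tr(b^3 a b) = tr(b) * tr(b^2 a b) - tr(b^2 a) = y^3*z - x*y^2 - 2*y*z + x
so tr(b^3 a b a) = tr(b) * tr(b a b a b) - tr(b a b a) = y^2*z^2 - x*y*z - y^2 - z^2 + 2
so tr(b a b a^-1 b^2) = tr(b^3 a b) * tr(a) - tr(b^3 a b a) = x*y^3*z - x^2*y^2 - y^2*z^2 - x*y*z + x^2 + y^2 + z^2 - 2
reduce: tr(a b a b a b) = tr(a b a b) * tr(a b) - tr(b a) = z^3 - 3*z
tr(a b a b a) = tr(a) * tr(b a b a) - tr(b a b) = x*z^2 - y*z - x
tr(b^2 a b a b a) = tr(b) * tr(a b a b a b) - tr(a b a b a) = y*z^3 - x*z^2 - 2*y*z + x
tr(b a b a^-1 b^2 a) = tr(b^2 a b a b) * tr(a) - tr(b^2 a b a b a) = x*y^2*z^2 - x^2*y*z - y*z^3 - x*y^2 + 2*y*z + x
reduce: tr(a^-1 b^2 a^-1 b a b) = tr(b a b a^-1 b^2) * tr(a) - tr(b a b a^-1 b^2 a) = x^2*y^3*z - x^3*y^2 - 2*x*y^2*z^2 + y*z^3 + x^3 + 2*x*y^2 + x*z^2 - 2*y*z - 3*x
tr(b a b^-1 a^-1 b^2 a^-1) = tr(a^-1 b^2 a^-1 b a) * tr(b) - tr(a^-1 b^2 a^-1 b a b) = -x^2*y^3*z + x^3*y^2 + x*y^4 + 2*x*y^2*z^2 - y^3*z - y*z^3 - x^3 - 4*x*y^2 - x*z^2 + 3*y*z + 3*x
tr(b a^2 b) = tr(a) * tr(b^2 a) - tr(b^2) = x*y*z - x^2 - y^2 + 2
tr(a b^3 a) = tr(b) * tr(b a^2 b) - tr(b a^2) = x*y^2*z - x^2*y - y^3 - x*z + 3*y
tr(b^3 a b^-1 a) = tr(a b^3 a) * tr(b) - tr(a b^3 a b) = x*y^3*z - x^2*y^2 - y^4 - y^2*z^2 + 4*y^2 + z^2 - 2
so tr(b a b^-1 a^-1 b^2) = tr(b^3 a b^-1) * tr(a) - tr(b^3 a b^-1 a) = -x*y^3*z + x^2*y^2 + y^4 + y^2*z^2 + x*y*z - x^2 - 4*y^2 - z^2 + 2
so tr(a b^-1 a^-1 b^2 a^-2 b) = tr(b a b^-1 a^-1 b^2 a^-1) * tr(a) - tr(b a b^-1 a^-1 b^2) = -x^3*y^3*z + x^4*y^2 + x^2*y^4 + 2*x^2*y^2*z^2 - x*y*z^3 - x^4 - 5*x^2*y^2 - x^2*z^2 - y^4 - y^2*z^2 + 2*x*y*z + 4*x^2 + 4*y^2 + z^2 - 2
so tr(b^2 a^-2 b^-1 a b^-1 a^-1) = tr(a b^-1 a^-1 b^2 a^-2) * tr(b) - tr(a b^-1 a^-1 b^2 a^-2 b) = x^3*y^3*z - x^4*y^2 - x^2*y^4 - 2*x^2*y^2*z^2 + x*y^3*z + x*y*z^3 + x^4 + 5*x^2*y^2 + x^2*z^2 - 3*x*y*z - 4*x^2 - y^2 - z^2 + 2

x^3*y^3*z - x^4*y^2 - x^2*y^4 - 2*x^2*y^2*z^2 + x*y^3*z + x*y*z^3 + x^4 + 5*x^2*y^2 + x^2*z^2 - 3*x*y*z - 4*x^2 - y^2 - z^2 + 2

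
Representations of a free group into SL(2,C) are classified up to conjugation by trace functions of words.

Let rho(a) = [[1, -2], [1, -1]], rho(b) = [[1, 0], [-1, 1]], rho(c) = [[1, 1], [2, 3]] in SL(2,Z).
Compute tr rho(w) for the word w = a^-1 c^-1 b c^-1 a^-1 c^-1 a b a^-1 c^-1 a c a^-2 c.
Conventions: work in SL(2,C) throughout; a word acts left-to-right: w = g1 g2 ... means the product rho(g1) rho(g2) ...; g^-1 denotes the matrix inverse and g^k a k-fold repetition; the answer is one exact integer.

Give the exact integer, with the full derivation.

rho(a^-1) = [[-1, 2], [-1, 1]]
... * rho(c^-1) = [[3, -1], [-2, 1]]  ->  [[-7, 3], [-5, 2]]
... * rho(b) = [[1, 0], [-1, 1]]  ->  [[-10, 3], [-7, 2]]
... * rho(c^-1) = [[3, -1], [-2, 1]]  ->  [[-36, 13], [-25, 9]]
... * rho(a^-1) = [[-1, 2], [-1, 1]]  ->  [[23, -59], [16, -41]]
... * rho(c^-1) = [[3, -1], [-2, 1]]  ->  [[187, -82], [130, -57]]
... * rho(a) = [[1, -2], [1, -1]]  ->  [[105, -292], [73, -203]]
... * rho(b) = [[1, 0], [-1, 1]]  ->  [[397, -292], [276, -203]]
... * rho(a^-1) = [[-1, 2], [-1, 1]]  ->  [[-105, 502], [-73, 349]]
... * rho(c^-1) = [[3, -1], [-2, 1]]  ->  [[-1319, 607], [-917, 422]]
... * rho(a) = [[1, -2], [1, -1]]  ->  [[-712, 2031], [-495, 1412]]
... * rho(c) = [[1, 1], [2, 3]]  ->  [[3350, 5381], [2329, 3741]]
... * rho(a^-1) = [[-1, 2], [-1, 1]]  ->  [[-8731, 12081], [-6070, 8399]]
... * rho(a^-1) = [[-1, 2], [-1, 1]]  ->  [[-3350, -5381], [-2329, -3741]]
... * rho(c) = [[1, 1], [2, 3]]  ->  [[-14112, -19493], [-9811, -13552]]
tr = -14112 + -13552 = -27664

-27664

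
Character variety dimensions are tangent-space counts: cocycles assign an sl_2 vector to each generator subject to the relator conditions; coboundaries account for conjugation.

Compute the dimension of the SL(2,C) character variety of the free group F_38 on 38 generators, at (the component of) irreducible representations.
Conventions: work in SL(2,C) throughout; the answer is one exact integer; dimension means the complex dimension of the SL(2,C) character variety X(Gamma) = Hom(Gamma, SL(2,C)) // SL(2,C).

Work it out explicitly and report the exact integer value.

111

Gamma = F_38 has 38 generators and no relators.
A cocycle picks one sl_2 vector per generator freely, giving dim Z^1 = 3*38 = 114.
At an irreducible rho the centralizer of the image in sl_2 is 0, so the coboundary map sl_2 -> Z^1 is injective: dim B^1 = 3.
dim X = dim H^1 = dim Z^1 - dim B^1 = 114 - 3 = 111.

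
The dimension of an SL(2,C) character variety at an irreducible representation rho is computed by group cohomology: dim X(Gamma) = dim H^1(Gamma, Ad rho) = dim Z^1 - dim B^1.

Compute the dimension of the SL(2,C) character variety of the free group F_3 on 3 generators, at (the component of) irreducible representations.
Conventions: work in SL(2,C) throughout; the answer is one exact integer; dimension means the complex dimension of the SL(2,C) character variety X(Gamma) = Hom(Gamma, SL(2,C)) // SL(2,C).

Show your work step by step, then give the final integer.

6

The free group F_3: 3 generators, no relators.
So Z^1 = (sl_2)^3 in full: dim Z^1 = 9.
At an irreducible rho the centralizer of the image in sl_2 is 0, so the coboundary map sl_2 -> Z^1 is injective: dim B^1 = 3.
dim X = dim H^1 = dim Z^1 - dim B^1 = 9 - 3 = 6.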